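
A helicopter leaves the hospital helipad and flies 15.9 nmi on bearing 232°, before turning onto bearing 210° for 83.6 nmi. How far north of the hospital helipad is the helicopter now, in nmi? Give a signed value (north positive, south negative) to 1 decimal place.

Leg 1 (232°, 15.9 nmi): east 15.9 sin 232° = -12.53, north 15.9 cos 232° = -9.79
Leg 2 (210°, 83.6 nmi): east 83.6 sin 210° = -41.80, north 83.6 cos 210° = -72.40
Net north component: -82.19 nmi.

-82.2 nmi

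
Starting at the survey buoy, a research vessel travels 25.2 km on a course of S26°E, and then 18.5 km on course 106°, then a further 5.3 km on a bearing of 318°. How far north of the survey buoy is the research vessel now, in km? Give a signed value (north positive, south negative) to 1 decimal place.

Leg 1 (S26°E, 25.2 km): east 25.2 sin 154° = 11.05, north 25.2 cos 154° = -22.65
Leg 2 (106°, 18.5 km): east 18.5 sin 106° = 17.78, north 18.5 cos 106° = -5.10
Leg 3 (318°, 5.3 km): east 5.3 sin 318° = -3.55, north 5.3 cos 318° = 3.94
Net north component: -23.81 km.

-23.8 km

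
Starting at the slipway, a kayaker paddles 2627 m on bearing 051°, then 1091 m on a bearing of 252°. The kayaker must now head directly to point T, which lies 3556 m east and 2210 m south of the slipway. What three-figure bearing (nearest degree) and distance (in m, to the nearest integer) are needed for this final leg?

Leg 1 (051°, 2627 m): east 2627 sin 51° = 2041.56, north 2627 cos 51° = 1653.22
Leg 2 (252°, 1091 m): east 1091 sin 252° = -1037.60, north 1091 cos 252° = -337.14
Current position: (1003.96, 1316.09). Target: (3556, -2210). Remaining: Δeast = 2552.04, Δnorth = -3526.09.
Bearing = atan2(2552.04, -3526.09) mod 360° = 144.10°; distance = √((2552.04)² + (-3526.09)²) = 4352.723 m.

144°, 4353 m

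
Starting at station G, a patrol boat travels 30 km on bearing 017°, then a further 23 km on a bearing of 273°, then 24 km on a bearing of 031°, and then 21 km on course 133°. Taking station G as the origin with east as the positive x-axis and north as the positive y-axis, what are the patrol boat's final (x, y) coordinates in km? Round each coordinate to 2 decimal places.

Leg 1 (017°, 30 km): east 30 sin 17° = 8.77, north 30 cos 17° = 28.69
Leg 2 (273°, 23 km): east 23 sin 273° = -22.97, north 23 cos 273° = 1.20
Leg 3 (031°, 24 km): east 24 sin 31° = 12.36, north 24 cos 31° = 20.57
Leg 4 (133°, 21 km): east 21 sin 133° = 15.36, north 21 cos 133° = -14.32
Summing: 13.52 km east, 36.14 km north → (13.52, 36.14).

(13.52, 36.14)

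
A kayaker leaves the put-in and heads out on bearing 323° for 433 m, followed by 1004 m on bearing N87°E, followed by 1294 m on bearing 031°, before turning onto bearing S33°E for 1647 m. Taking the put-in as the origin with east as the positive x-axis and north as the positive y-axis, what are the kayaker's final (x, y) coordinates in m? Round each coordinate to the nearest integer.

(2306, 126)

Leg 1 (323°, 433 m): east 433 sin 323° = -260.59, north 433 cos 323° = 345.81
Leg 2 (N87°E, 1004 m): east 1004 sin 87° = 1002.62, north 1004 cos 87° = 52.55
Leg 3 (031°, 1294 m): east 1294 sin 31° = 666.46, north 1294 cos 31° = 1109.17
Leg 4 (S33°E, 1647 m): east 1647 sin 147° = 897.02, north 1647 cos 147° = -1381.29
Summing: 2305.52 m east, 126.24 m north → (2306, 126).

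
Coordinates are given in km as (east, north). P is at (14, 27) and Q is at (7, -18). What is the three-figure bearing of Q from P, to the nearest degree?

Δeast = 7 − 14 = -7.00; Δnorth = -18 − 27 = -45.00.
Bearing = atan2(Δeast, Δnorth) mod 360° = 188.84° ≈ 189°.

189°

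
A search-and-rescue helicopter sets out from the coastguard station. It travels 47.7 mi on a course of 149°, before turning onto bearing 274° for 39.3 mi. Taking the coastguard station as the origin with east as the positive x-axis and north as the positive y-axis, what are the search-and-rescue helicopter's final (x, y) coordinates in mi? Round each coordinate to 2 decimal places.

(-14.64, -38.15)

Leg 1 (149°, 47.7 mi): east 47.7 sin 149° = 24.57, north 47.7 cos 149° = -40.89
Leg 2 (274°, 39.3 mi): east 39.3 sin 274° = -39.20, north 39.3 cos 274° = 2.74
Summing: -14.64 mi east, -38.15 mi north → (-14.64, -38.15).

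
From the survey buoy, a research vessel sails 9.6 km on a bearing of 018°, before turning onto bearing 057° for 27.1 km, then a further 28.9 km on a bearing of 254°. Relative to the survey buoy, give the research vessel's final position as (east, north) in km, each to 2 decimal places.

(-2.09, 15.92)

Leg 1 (018°, 9.6 km): east 9.6 sin 18° = 2.97, north 9.6 cos 18° = 9.13
Leg 2 (057°, 27.1 km): east 27.1 sin 57° = 22.73, north 27.1 cos 57° = 14.76
Leg 3 (254°, 28.9 km): east 28.9 sin 254° = -27.78, north 28.9 cos 254° = -7.97
Summing: -2.09 km east, 15.92 km north → (-2.09, 15.92).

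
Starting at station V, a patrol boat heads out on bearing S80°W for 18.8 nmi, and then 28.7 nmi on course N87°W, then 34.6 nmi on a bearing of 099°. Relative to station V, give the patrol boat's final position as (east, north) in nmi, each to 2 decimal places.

(-13.00, -7.18)

Leg 1 (S80°W, 18.8 nmi): east 18.8 sin 260° = -18.51, north 18.8 cos 260° = -3.26
Leg 2 (N87°W, 28.7 nmi): east 28.7 sin 273° = -28.66, north 28.7 cos 273° = 1.50
Leg 3 (099°, 34.6 nmi): east 34.6 sin 99° = 34.17, north 34.6 cos 99° = -5.41
Summing: -13.00 nmi east, -7.18 nmi north → (-13.00, -7.18).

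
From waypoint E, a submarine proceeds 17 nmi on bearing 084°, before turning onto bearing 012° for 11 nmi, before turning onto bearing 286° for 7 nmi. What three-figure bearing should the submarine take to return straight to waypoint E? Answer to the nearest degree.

Leg 1 (084°, 17 nmi): east 17 sin 84° = 16.91, north 17 cos 84° = 1.78
Leg 2 (012°, 11 nmi): east 11 sin 12° = 2.29, north 11 cos 12° = 10.76
Leg 3 (286°, 7 nmi): east 7 sin 286° = -6.73, north 7 cos 286° = 1.93
Net displacement: 12.47 east, 14.47 north. Direction back to start is (-12.47, -14.47): bearing = atan2(-12.47, -14.47) mod 360° = 220.75° ≈ 221°.

221°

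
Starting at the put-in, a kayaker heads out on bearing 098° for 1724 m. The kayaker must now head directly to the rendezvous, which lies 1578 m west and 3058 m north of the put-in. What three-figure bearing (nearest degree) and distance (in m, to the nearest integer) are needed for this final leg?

Leg 1 (098°, 1724 m): east 1724 sin 98° = 1707.22, north 1724 cos 98° = -239.93
Current position: (1707.22, -239.93). Target: (-1578, 3058). Remaining: Δeast = -3285.22, Δnorth = 3297.93.
Bearing = atan2(-3285.22, 3297.93) mod 360° = 315.11°; distance = √((-3285.22)² + (3297.93)²) = 4655.003 m.

315°, 4655 m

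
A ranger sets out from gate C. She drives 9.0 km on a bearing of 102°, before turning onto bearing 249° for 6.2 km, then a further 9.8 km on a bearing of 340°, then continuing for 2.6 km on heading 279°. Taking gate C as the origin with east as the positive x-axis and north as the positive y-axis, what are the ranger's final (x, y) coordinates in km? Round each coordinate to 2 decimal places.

(-2.90, 5.52)

Leg 1 (102°, 9.0 km): east 9.0 sin 102° = 8.80, north 9.0 cos 102° = -1.87
Leg 2 (249°, 6.2 km): east 6.2 sin 249° = -5.79, north 6.2 cos 249° = -2.22
Leg 3 (340°, 9.8 km): east 9.8 sin 340° = -3.35, north 9.8 cos 340° = 9.21
Leg 4 (279°, 2.6 km): east 2.6 sin 279° = -2.57, north 2.6 cos 279° = 0.41
Summing: -2.90 km east, 5.52 km north → (-2.90, 5.52).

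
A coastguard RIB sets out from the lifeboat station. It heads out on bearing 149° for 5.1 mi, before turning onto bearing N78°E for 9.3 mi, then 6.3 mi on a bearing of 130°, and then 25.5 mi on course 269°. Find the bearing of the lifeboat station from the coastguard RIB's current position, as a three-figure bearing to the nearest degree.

Leg 1 (149°, 5.1 mi): east 5.1 sin 149° = 2.63, north 5.1 cos 149° = -4.37
Leg 2 (N78°E, 9.3 mi): east 9.3 sin 78° = 9.10, north 9.3 cos 78° = 1.93
Leg 3 (130°, 6.3 mi): east 6.3 sin 130° = 4.83, north 6.3 cos 130° = -4.05
Leg 4 (269°, 25.5 mi): east 25.5 sin 269° = -25.50, north 25.5 cos 269° = -0.45
Net displacement: -8.95 east, -6.93 north. Direction back to start is (8.95, 6.93): bearing = atan2(8.95, 6.93) mod 360° = 52.23° ≈ 052°.

052°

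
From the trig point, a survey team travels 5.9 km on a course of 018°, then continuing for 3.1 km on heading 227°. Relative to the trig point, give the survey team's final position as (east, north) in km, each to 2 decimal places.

Leg 1 (018°, 5.9 km): east 5.9 sin 18° = 1.82, north 5.9 cos 18° = 5.61
Leg 2 (227°, 3.1 km): east 3.1 sin 227° = -2.27, north 3.1 cos 227° = -2.11
Summing: -0.44 km east, 3.50 km north → (-0.44, 3.50).

(-0.44, 3.50)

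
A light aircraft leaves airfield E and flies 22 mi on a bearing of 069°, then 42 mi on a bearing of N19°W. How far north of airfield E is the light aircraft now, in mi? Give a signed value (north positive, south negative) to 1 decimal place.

Leg 1 (069°, 22 mi): east 22 sin 69° = 20.54, north 22 cos 69° = 7.88
Leg 2 (N19°W, 42 mi): east 42 sin 341° = -13.67, north 42 cos 341° = 39.71
Net north component: 47.60 mi.

47.6 mi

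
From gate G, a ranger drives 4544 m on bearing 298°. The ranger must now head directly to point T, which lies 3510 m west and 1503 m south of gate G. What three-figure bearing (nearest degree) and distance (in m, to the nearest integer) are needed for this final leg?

172°, 3671 m

Leg 1 (298°, 4544 m): east 4544 sin 298° = -4012.11, north 4544 cos 298° = 2133.28
Current position: (-4012.11, 2133.28). Target: (-3510, -1503). Remaining: Δeast = 502.11, Δnorth = -3636.28.
Bearing = atan2(502.11, -3636.28) mod 360° = 172.14°; distance = √((502.11)² + (-3636.28)²) = 3670.782 m.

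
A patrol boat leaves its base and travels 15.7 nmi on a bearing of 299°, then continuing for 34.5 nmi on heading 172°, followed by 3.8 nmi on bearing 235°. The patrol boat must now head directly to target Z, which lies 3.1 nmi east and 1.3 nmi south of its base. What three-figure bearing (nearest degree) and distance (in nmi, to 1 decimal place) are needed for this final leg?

Leg 1 (299°, 15.7 nmi): east 15.7 sin 299° = -13.73, north 15.7 cos 299° = 7.61
Leg 2 (172°, 34.5 nmi): east 34.5 sin 172° = 4.80, north 34.5 cos 172° = -34.16
Leg 3 (235°, 3.8 nmi): east 3.8 sin 235° = -3.11, north 3.8 cos 235° = -2.18
Current position: (-12.04, -28.73). Target: (3.1, -1.3). Remaining: Δeast = 15.14, Δnorth = 27.43.
Bearing = atan2(15.14, 27.43) mod 360° = 28.90°; distance = √((15.14)² + (27.43)²) = 31.334 nmi.

029°, 31.3 nmi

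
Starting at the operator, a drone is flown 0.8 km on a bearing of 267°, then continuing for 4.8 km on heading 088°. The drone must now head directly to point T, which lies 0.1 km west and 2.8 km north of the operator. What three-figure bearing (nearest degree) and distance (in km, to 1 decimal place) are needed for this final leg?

Leg 1 (267°, 0.8 km): east 0.8 sin 267° = -0.80, north 0.8 cos 267° = -0.04
Leg 2 (088°, 4.8 km): east 4.8 sin 88° = 4.80, north 4.8 cos 88° = 0.17
Current position: (4.00, 0.13). Target: (-0.1, 2.8). Remaining: Δeast = -4.10, Δnorth = 2.67.
Bearing = atan2(-4.10, 2.67) mod 360° = 303.13°; distance = √((-4.10)² + (2.67)²) = 4.894 km.

303°, 4.9 km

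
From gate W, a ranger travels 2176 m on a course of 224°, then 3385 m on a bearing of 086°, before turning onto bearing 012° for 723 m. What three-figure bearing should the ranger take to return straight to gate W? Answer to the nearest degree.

Leg 1 (224°, 2176 m): east 2176 sin 224° = -1511.58, north 2176 cos 224° = -1565.28
Leg 2 (086°, 3385 m): east 3385 sin 86° = 3376.75, north 3385 cos 86° = 236.13
Leg 3 (012°, 723 m): east 723 sin 12° = 150.32, north 723 cos 12° = 707.20
Net displacement: 2015.50 east, -621.96 north. Direction back to start is (-2015.50, 621.96): bearing = atan2(-2015.50, 621.96) mod 360° = 287.15° ≈ 287°.

287°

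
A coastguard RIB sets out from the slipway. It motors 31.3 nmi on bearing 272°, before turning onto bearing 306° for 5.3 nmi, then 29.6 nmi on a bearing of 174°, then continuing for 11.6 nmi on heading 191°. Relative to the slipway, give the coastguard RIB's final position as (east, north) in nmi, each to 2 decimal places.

(-34.69, -36.62)

Leg 1 (272°, 31.3 nmi): east 31.3 sin 272° = -31.28, north 31.3 cos 272° = 1.09
Leg 2 (306°, 5.3 nmi): east 5.3 sin 306° = -4.29, north 5.3 cos 306° = 3.12
Leg 3 (174°, 29.6 nmi): east 29.6 sin 174° = 3.09, north 29.6 cos 174° = -29.44
Leg 4 (191°, 11.6 nmi): east 11.6 sin 191° = -2.21, north 11.6 cos 191° = -11.39
Summing: -34.69 nmi east, -36.62 nmi north → (-34.69, -36.62).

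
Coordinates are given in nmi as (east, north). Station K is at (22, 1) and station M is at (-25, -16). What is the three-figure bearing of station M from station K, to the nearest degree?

Δeast = -25 − 22 = -47.00; Δnorth = -16 − 1 = -17.00.
Bearing = atan2(Δeast, Δnorth) mod 360° = 250.11° ≈ 250°.

250°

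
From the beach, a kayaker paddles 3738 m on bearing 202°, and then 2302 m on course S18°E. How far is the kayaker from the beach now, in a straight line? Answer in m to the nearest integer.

Leg 1 (202°, 3738 m): east 3738 sin 202° = -1400.28, north 3738 cos 202° = -3465.81
Leg 2 (S18°E, 2302 m): east 2302 sin 162° = 711.36, north 2302 cos 162° = -2189.33
Net: -688.92 east, -5655.15 north. Distance = √((-688.92)² + (-5655.15)²) = 5696.954 m.

5697 m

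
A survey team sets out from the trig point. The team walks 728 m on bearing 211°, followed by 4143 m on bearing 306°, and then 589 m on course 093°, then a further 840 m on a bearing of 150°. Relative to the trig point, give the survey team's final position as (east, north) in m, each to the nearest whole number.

Leg 1 (211°, 728 m): east 728 sin 211° = -374.95, north 728 cos 211° = -624.02
Leg 2 (306°, 4143 m): east 4143 sin 306° = -3351.76, north 4143 cos 306° = 2435.19
Leg 3 (093°, 589 m): east 589 sin 93° = 588.19, north 589 cos 93° = -30.83
Leg 4 (150°, 840 m): east 840 sin 150° = 420.00, north 840 cos 150° = -727.46
Summing: -2718.51 m east, 1052.89 m north → (-2719, 1053).

(-2719, 1053)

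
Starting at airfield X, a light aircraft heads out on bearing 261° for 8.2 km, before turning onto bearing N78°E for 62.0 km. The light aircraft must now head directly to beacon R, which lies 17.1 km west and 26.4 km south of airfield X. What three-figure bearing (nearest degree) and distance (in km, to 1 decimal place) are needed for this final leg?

241°, 79.3 km

Leg 1 (261°, 8.2 km): east 8.2 sin 261° = -8.10, north 8.2 cos 261° = -1.28
Leg 2 (N78°E, 62.0 km): east 62.0 sin 78° = 60.65, north 62.0 cos 78° = 12.89
Current position: (52.55, 11.61). Target: (-17.1, -26.4). Remaining: Δeast = -69.65, Δnorth = -38.01.
Bearing = atan2(-69.65, -38.01) mod 360° = 241.38°; distance = √((-69.65)² + (-38.01)²) = 79.342 km.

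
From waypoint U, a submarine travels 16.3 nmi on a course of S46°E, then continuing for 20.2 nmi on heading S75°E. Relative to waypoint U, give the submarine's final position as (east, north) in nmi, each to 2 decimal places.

(31.24, -16.55)

Leg 1 (S46°E, 16.3 nmi): east 16.3 sin 134° = 11.73, north 16.3 cos 134° = -11.32
Leg 2 (S75°E, 20.2 nmi): east 20.2 sin 105° = 19.51, north 20.2 cos 105° = -5.23
Summing: 31.24 nmi east, -16.55 nmi north → (31.24, -16.55).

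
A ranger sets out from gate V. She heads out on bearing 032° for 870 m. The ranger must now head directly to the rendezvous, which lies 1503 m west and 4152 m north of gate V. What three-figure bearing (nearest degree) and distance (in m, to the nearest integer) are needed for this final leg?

330°, 3939 m

Leg 1 (032°, 870 m): east 870 sin 32° = 461.03, north 870 cos 32° = 737.80
Current position: (461.03, 737.80). Target: (-1503, 4152). Remaining: Δeast = -1964.03, Δnorth = 3414.20.
Bearing = atan2(-1964.03, 3414.20) mod 360° = 330.09°; distance = √((-1964.03)² + (3414.20)²) = 3938.802 m.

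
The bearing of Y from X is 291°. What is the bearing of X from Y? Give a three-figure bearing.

111°

Back-bearing = 291° − 180° = 111°.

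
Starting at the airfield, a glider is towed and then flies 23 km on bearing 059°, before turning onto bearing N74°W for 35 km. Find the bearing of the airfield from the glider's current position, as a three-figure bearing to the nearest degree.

147°

Leg 1 (059°, 23 km): east 23 sin 59° = 19.71, north 23 cos 59° = 11.85
Leg 2 (N74°W, 35 km): east 35 sin 286° = -33.64, north 35 cos 286° = 9.65
Net displacement: -13.93 east, 21.49 north. Direction back to start is (13.93, -21.49): bearing = atan2(13.93, -21.49) mod 360° = 147.05° ≈ 147°.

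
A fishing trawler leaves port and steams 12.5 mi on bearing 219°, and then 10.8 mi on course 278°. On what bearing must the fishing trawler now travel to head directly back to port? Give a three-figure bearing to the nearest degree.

066°

Leg 1 (219°, 12.5 mi): east 12.5 sin 219° = -7.87, north 12.5 cos 219° = -9.71
Leg 2 (278°, 10.8 mi): east 10.8 sin 278° = -10.69, north 10.8 cos 278° = 1.50
Net displacement: -18.56 east, -8.21 north. Direction back to start is (18.56, 8.21): bearing = atan2(18.56, 8.21) mod 360° = 66.14° ≈ 066°.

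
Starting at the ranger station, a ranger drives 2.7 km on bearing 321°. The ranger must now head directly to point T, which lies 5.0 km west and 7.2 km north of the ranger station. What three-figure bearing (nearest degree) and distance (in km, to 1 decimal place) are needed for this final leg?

Leg 1 (321°, 2.7 km): east 2.7 sin 321° = -1.70, north 2.7 cos 321° = 2.10
Current position: (-1.70, 2.10). Target: (-5.0, 7.2). Remaining: Δeast = -3.30, Δnorth = 5.10.
Bearing = atan2(-3.30, 5.10) mod 360° = 327.10°; distance = √((-3.30)² + (5.10)²) = 6.076 km.

327°, 6.1 km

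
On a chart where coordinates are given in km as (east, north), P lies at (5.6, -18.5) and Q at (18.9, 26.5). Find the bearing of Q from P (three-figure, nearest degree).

Δeast = 18.9 − 5.6 = 13.30; Δnorth = 26.5 − -18.5 = 45.00.
Bearing = atan2(Δeast, Δnorth) mod 360° = 16.47° ≈ 016°.

016°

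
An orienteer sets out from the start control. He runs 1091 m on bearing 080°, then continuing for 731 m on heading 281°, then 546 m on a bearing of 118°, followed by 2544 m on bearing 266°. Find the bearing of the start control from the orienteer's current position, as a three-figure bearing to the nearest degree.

Leg 1 (080°, 1091 m): east 1091 sin 80° = 1074.43, north 1091 cos 80° = 189.45
Leg 2 (281°, 731 m): east 731 sin 281° = -717.57, north 731 cos 281° = 139.48
Leg 3 (118°, 546 m): east 546 sin 118° = 482.09, north 546 cos 118° = -256.33
Leg 4 (266°, 2544 m): east 2544 sin 266° = -2537.80, north 2544 cos 266° = -177.46
Net displacement: -1698.86 east, -104.86 north. Direction back to start is (1698.86, 104.86): bearing = atan2(1698.86, 104.86) mod 360° = 86.47° ≈ 086°.

086°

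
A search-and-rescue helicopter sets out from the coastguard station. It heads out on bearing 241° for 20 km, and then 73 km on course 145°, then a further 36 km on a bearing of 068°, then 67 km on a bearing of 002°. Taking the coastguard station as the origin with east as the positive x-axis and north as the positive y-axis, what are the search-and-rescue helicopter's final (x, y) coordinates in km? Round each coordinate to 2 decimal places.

Leg 1 (241°, 20 km): east 20 sin 241° = -17.49, north 20 cos 241° = -9.70
Leg 2 (145°, 73 km): east 73 sin 145° = 41.87, north 73 cos 145° = -59.80
Leg 3 (068°, 36 km): east 36 sin 68° = 33.38, north 36 cos 68° = 13.49
Leg 4 (002°, 67 km): east 67 sin 2° = 2.34, north 67 cos 2° = 66.96
Summing: 60.10 km east, 10.95 km north → (60.10, 10.95).

(60.10, 10.95)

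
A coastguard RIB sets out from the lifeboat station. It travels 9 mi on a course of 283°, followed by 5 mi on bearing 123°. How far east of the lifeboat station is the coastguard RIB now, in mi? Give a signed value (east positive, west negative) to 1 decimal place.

Leg 1 (283°, 9 mi): east 9 sin 283° = -8.77, north 9 cos 283° = 2.02
Leg 2 (123°, 5 mi): east 5 sin 123° = 4.19, north 5 cos 123° = -2.72
Net east component: -4.58 mi.

-4.6 mi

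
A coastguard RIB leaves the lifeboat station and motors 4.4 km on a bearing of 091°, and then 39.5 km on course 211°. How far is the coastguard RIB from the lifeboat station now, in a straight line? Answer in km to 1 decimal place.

37.5 km

Leg 1 (091°, 4.4 km): east 4.4 sin 91° = 4.40, north 4.4 cos 91° = -0.08
Leg 2 (211°, 39.5 km): east 39.5 sin 211° = -20.34, north 39.5 cos 211° = -33.86
Net: -15.94 east, -33.93 north. Distance = √((-15.94)² + (-33.93)²) = 37.494 km.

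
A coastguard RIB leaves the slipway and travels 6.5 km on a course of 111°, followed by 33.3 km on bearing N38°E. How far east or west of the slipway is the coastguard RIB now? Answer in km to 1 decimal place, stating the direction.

Leg 1 (111°, 6.5 km): east 6.5 sin 111° = 6.07, north 6.5 cos 111° = -2.33
Leg 2 (N38°E, 33.3 km): east 33.3 sin 38° = 20.50, north 33.3 cos 38° = 26.24
Net east component: 26.57 km.

26.6 km east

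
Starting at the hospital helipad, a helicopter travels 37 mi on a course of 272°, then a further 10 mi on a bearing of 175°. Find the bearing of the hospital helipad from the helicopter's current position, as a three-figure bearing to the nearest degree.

076°

Leg 1 (272°, 37 mi): east 37 sin 272° = -36.98, north 37 cos 272° = 1.29
Leg 2 (175°, 10 mi): east 10 sin 175° = 0.87, north 10 cos 175° = -9.96
Net displacement: -36.11 east, -8.67 north. Direction back to start is (36.11, 8.67): bearing = atan2(36.11, 8.67) mod 360° = 76.50° ≈ 076°.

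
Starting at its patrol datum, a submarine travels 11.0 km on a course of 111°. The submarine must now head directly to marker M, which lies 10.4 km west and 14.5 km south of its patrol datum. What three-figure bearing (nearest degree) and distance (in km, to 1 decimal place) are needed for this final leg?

Leg 1 (111°, 11.0 km): east 11.0 sin 111° = 10.27, north 11.0 cos 111° = -3.94
Current position: (10.27, -3.94). Target: (-10.4, -14.5). Remaining: Δeast = -20.67, Δnorth = -10.56.
Bearing = atan2(-20.67, -10.56) mod 360° = 242.94°; distance = √((-20.67)² + (-10.56)²) = 23.210 km.

243°, 23.2 km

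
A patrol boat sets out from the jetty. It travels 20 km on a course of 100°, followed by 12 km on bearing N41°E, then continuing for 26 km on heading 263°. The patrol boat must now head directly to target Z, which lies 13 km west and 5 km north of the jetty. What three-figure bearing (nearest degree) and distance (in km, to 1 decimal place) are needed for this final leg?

Leg 1 (100°, 20 km): east 20 sin 100° = 19.70, north 20 cos 100° = -3.47
Leg 2 (N41°E, 12 km): east 12 sin 41° = 7.87, north 12 cos 41° = 9.06
Leg 3 (263°, 26 km): east 26 sin 263° = -25.81, north 26 cos 263° = -3.17
Current position: (1.76, 2.41). Target: (-13, 5). Remaining: Δeast = -14.76, Δnorth = 2.59.
Bearing = atan2(-14.76, 2.59) mod 360° = 279.93°; distance = √((-14.76)² + (2.59)²) = 14.987 km.

280°, 15.0 km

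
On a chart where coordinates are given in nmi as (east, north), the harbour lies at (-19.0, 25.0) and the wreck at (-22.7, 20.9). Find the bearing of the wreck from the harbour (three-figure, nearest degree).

222°

Δeast = -22.7 − -19.0 = -3.70; Δnorth = 20.9 − 25.0 = -4.10.
Bearing = atan2(Δeast, Δnorth) mod 360° = 222.06° ≈ 222°.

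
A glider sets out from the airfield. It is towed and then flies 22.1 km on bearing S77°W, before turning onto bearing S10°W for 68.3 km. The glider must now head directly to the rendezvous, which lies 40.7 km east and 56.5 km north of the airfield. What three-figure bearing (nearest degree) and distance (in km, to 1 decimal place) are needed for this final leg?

Leg 1 (S77°W, 22.1 km): east 22.1 sin 257° = -21.53, north 22.1 cos 257° = -4.97
Leg 2 (S10°W, 68.3 km): east 68.3 sin 190° = -11.86, north 68.3 cos 190° = -67.26
Current position: (-33.39, -72.23). Target: (40.7, 56.5). Remaining: Δeast = 74.09, Δnorth = 128.73.
Bearing = atan2(74.09, 128.73) mod 360° = 29.92°; distance = √((74.09)² + (128.73)²) = 148.534 km.

030°, 148.5 km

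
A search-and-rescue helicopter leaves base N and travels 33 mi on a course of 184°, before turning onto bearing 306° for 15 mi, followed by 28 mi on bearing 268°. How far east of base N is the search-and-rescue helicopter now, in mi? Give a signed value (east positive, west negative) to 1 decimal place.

Leg 1 (184°, 33 mi): east 33 sin 184° = -2.30, north 33 cos 184° = -32.92
Leg 2 (306°, 15 mi): east 15 sin 306° = -12.14, north 15 cos 306° = 8.82
Leg 3 (268°, 28 mi): east 28 sin 268° = -27.98, north 28 cos 268° = -0.98
Net east component: -42.42 mi.

-42.4 mi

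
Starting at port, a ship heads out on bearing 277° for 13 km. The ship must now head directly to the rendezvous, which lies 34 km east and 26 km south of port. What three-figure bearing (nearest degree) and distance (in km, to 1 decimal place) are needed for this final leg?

Leg 1 (277°, 13 km): east 13 sin 277° = -12.90, north 13 cos 277° = 1.58
Current position: (-12.90, 1.58). Target: (34, -26). Remaining: Δeast = 46.90, Δnorth = -27.58.
Bearing = atan2(46.90, -27.58) mod 360° = 120.46°; distance = √((46.90)² + (-27.58)²) = 54.413 km.

120°, 54.4 km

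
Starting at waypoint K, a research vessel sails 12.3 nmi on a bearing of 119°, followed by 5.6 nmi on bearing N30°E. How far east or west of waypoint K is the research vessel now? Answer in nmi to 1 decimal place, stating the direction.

13.6 nmi east

Leg 1 (119°, 12.3 nmi): east 12.3 sin 119° = 10.76, north 12.3 cos 119° = -5.96
Leg 2 (N30°E, 5.6 nmi): east 5.6 sin 30° = 2.80, north 5.6 cos 30° = 4.85
Net east component: 13.56 nmi.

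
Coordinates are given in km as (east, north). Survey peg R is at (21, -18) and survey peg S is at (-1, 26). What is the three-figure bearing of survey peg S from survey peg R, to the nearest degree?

Δeast = -1 − 21 = -22.00; Δnorth = 26 − -18 = 44.00.
Bearing = atan2(Δeast, Δnorth) mod 360° = 333.43° ≈ 333°.

333°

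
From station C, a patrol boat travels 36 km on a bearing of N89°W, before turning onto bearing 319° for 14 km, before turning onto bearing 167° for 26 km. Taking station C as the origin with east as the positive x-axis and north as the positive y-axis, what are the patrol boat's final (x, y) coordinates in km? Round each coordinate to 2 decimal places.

(-39.33, -14.14)

Leg 1 (N89°W, 36 km): east 36 sin 271° = -35.99, north 36 cos 271° = 0.63
Leg 2 (319°, 14 km): east 14 sin 319° = -9.18, north 14 cos 319° = 10.57
Leg 3 (167°, 26 km): east 26 sin 167° = 5.85, north 26 cos 167° = -25.33
Summing: -39.33 km east, -14.14 km north → (-39.33, -14.14).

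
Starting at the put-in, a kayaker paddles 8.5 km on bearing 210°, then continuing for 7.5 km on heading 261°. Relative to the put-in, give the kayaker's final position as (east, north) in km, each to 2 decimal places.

(-11.66, -8.53)

Leg 1 (210°, 8.5 km): east 8.5 sin 210° = -4.25, north 8.5 cos 210° = -7.36
Leg 2 (261°, 7.5 km): east 7.5 sin 261° = -7.41, north 7.5 cos 261° = -1.17
Summing: -11.66 km east, -8.53 km north → (-11.66, -8.53).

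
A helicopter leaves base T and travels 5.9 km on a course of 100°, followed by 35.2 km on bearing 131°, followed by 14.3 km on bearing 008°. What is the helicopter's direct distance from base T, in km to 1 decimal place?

35.8 km

Leg 1 (100°, 5.9 km): east 5.9 sin 100° = 5.81, north 5.9 cos 100° = -1.02
Leg 2 (131°, 35.2 km): east 35.2 sin 131° = 26.57, north 35.2 cos 131° = -23.09
Leg 3 (008°, 14.3 km): east 14.3 sin 8° = 1.99, north 14.3 cos 8° = 14.16
Net: 34.37 east, -9.96 north. Distance = √((34.37)² + (-9.96)²) = 35.780 km.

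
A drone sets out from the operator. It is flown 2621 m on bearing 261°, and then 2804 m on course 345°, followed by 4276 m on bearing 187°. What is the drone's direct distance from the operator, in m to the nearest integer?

4301 m

Leg 1 (261°, 2621 m): east 2621 sin 261° = -2588.73, north 2621 cos 261° = -410.01
Leg 2 (345°, 2804 m): east 2804 sin 345° = -725.73, north 2804 cos 345° = 2708.46
Leg 3 (187°, 4276 m): east 4276 sin 187° = -521.11, north 4276 cos 187° = -4244.13
Net: -3835.57 east, -1945.69 north. Distance = √((-3835.57)² + (-1945.69)²) = 4300.850 m.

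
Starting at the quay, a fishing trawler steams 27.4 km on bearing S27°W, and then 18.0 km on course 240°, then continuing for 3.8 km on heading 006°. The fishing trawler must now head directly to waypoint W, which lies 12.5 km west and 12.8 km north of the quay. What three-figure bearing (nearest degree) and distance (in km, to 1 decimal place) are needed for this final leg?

020°, 45.1 km

Leg 1 (S27°W, 27.4 km): east 27.4 sin 207° = -12.44, north 27.4 cos 207° = -24.41
Leg 2 (240°, 18.0 km): east 18.0 sin 240° = -15.59, north 18.0 cos 240° = -9.00
Leg 3 (006°, 3.8 km): east 3.8 sin 6° = 0.40, north 3.8 cos 6° = 3.78
Current position: (-27.63, -29.63). Target: (-12.5, 12.8). Remaining: Δeast = 15.13, Δnorth = 42.43.
Bearing = atan2(15.13, 42.43) mod 360° = 19.62°; distance = √((15.13)² + (42.43)²) = 45.051 km.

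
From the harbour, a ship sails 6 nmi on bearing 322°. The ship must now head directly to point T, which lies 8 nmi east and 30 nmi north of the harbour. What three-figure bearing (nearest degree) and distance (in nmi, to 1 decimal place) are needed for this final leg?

Leg 1 (322°, 6 nmi): east 6 sin 322° = -3.69, north 6 cos 322° = 4.73
Current position: (-3.69, 4.73). Target: (8, 30). Remaining: Δeast = 11.69, Δnorth = 25.27.
Bearing = atan2(11.69, 25.27) mod 360° = 24.83°; distance = √((11.69)² + (25.27)²) = 27.846 nmi.

025°, 27.8 nmi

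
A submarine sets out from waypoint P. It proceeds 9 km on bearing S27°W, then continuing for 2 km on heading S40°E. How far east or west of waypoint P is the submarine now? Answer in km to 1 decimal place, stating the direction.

2.8 km west

Leg 1 (S27°W, 9 km): east 9 sin 207° = -4.09, north 9 cos 207° = -8.02
Leg 2 (S40°E, 2 km): east 2 sin 140° = 1.29, north 2 cos 140° = -1.53
Net east component: -2.80 km.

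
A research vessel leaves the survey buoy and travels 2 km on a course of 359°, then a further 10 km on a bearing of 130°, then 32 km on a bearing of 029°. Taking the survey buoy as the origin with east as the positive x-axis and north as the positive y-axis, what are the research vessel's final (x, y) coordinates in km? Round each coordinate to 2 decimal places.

Leg 1 (359°, 2 km): east 2 sin 359° = -0.03, north 2 cos 359° = 2.00
Leg 2 (130°, 10 km): east 10 sin 130° = 7.66, north 10 cos 130° = -6.43
Leg 3 (029°, 32 km): east 32 sin 29° = 15.51, north 32 cos 29° = 27.99
Summing: 23.14 km east, 23.56 km north → (23.14, 23.56).

(23.14, 23.56)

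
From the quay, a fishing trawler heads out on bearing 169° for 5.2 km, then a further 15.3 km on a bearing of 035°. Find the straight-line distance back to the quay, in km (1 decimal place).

Leg 1 (169°, 5.2 km): east 5.2 sin 169° = 0.99, north 5.2 cos 169° = -5.10
Leg 2 (035°, 15.3 km): east 15.3 sin 35° = 8.78, north 15.3 cos 35° = 12.53
Net: 9.77 east, 7.43 north. Distance = √((9.77)² + (7.43)²) = 12.272 km.

12.3 km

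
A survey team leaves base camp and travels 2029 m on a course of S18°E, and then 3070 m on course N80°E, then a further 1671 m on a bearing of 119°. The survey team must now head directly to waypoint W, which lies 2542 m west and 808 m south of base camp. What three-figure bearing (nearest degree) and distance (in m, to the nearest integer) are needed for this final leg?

Leg 1 (S18°E, 2029 m): east 2029 sin 162° = 627.00, north 2029 cos 162° = -1929.69
Leg 2 (N80°E, 3070 m): east 3070 sin 80° = 3023.36, north 3070 cos 80° = 533.10
Leg 3 (119°, 1671 m): east 1671 sin 119° = 1461.49, north 1671 cos 119° = -810.12
Current position: (5111.84, -2206.71). Target: (-2542, -808). Remaining: Δeast = -7653.84, Δnorth = 1398.71.
Bearing = atan2(-7653.84, 1398.71) mod 360° = 280.36°; distance = √((-7653.84)² + (1398.71)²) = 7780.600 m.

280°, 7781 m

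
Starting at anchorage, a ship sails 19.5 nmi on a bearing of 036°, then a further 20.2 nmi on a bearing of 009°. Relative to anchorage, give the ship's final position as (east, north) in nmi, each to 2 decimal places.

Leg 1 (036°, 19.5 nmi): east 19.5 sin 36° = 11.46, north 19.5 cos 36° = 15.78
Leg 2 (009°, 20.2 nmi): east 20.2 sin 9° = 3.16, north 20.2 cos 9° = 19.95
Summing: 14.62 nmi east, 35.73 nmi north → (14.62, 35.73).

(14.62, 35.73)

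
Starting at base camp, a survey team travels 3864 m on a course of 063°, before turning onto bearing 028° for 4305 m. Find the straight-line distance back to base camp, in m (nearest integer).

7792 m

Leg 1 (063°, 3864 m): east 3864 sin 63° = 3442.85, north 3864 cos 63° = 1754.22
Leg 2 (028°, 4305 m): east 4305 sin 28° = 2021.08, north 4305 cos 28° = 3801.09
Net: 5463.92 east, 5555.31 north. Distance = √((5463.92)² + (5555.31)²) = 7792.042 m.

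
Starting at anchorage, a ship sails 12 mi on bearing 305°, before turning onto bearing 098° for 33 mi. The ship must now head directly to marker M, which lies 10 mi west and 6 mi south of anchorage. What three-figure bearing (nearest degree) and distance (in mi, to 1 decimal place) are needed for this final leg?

256°, 33.9 mi

Leg 1 (305°, 12 mi): east 12 sin 305° = -9.83, north 12 cos 305° = 6.88
Leg 2 (098°, 33 mi): east 33 sin 98° = 32.68, north 33 cos 98° = -4.59
Current position: (22.85, 2.29). Target: (-10, -6). Remaining: Δeast = -32.85, Δnorth = -8.29.
Bearing = atan2(-32.85, -8.29) mod 360° = 255.84°; distance = √((-32.85)² + (-8.29)²) = 33.879 mi.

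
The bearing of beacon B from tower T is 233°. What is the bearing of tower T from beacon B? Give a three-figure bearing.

Back-bearing = 233° − 180° = 053°.

053°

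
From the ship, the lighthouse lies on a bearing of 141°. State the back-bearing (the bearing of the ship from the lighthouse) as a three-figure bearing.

Back-bearing = 141° + 180° = 321°.

321°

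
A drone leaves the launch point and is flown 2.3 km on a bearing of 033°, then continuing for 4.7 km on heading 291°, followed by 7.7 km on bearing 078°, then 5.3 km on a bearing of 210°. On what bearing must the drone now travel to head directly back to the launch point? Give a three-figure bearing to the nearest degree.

250°

Leg 1 (033°, 2.3 km): east 2.3 sin 33° = 1.25, north 2.3 cos 33° = 1.93
Leg 2 (291°, 4.7 km): east 4.7 sin 291° = -4.39, north 4.7 cos 291° = 1.68
Leg 3 (078°, 7.7 km): east 7.7 sin 78° = 7.53, north 7.7 cos 78° = 1.60
Leg 4 (210°, 5.3 km): east 5.3 sin 210° = -2.65, north 5.3 cos 210° = -4.59
Net displacement: 1.75 east, 0.62 north. Direction back to start is (-1.75, -0.62): bearing = atan2(-1.75, -0.62) mod 360° = 250.33° ≈ 250°.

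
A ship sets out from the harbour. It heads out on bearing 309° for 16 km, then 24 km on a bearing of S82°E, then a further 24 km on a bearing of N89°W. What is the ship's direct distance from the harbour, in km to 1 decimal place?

14.5 km

Leg 1 (309°, 16 km): east 16 sin 309° = -12.43, north 16 cos 309° = 10.07
Leg 2 (S82°E, 24 km): east 24 sin 98° = 23.77, north 24 cos 98° = -3.34
Leg 3 (N89°W, 24 km): east 24 sin 271° = -24.00, north 24 cos 271° = 0.42
Net: -12.66 east, 7.15 north. Distance = √((-12.66)² + (7.15)²) = 14.542 km.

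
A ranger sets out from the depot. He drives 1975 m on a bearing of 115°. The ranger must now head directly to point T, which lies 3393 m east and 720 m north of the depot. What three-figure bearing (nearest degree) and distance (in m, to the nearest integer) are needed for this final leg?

046°, 2233 m

Leg 1 (115°, 1975 m): east 1975 sin 115° = 1789.96, north 1975 cos 115° = -834.67
Current position: (1789.96, -834.67). Target: (3393, 720). Remaining: Δeast = 1603.04, Δnorth = 1554.67.
Bearing = atan2(1603.04, 1554.67) mod 360° = 45.88°; distance = √((1603.04)² + (1554.67)²) = 2233.102 m.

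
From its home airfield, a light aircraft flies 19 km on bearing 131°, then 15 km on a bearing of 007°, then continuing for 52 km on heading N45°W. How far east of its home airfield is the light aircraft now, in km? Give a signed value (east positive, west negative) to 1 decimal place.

Leg 1 (131°, 19 km): east 19 sin 131° = 14.34, north 19 cos 131° = -12.47
Leg 2 (007°, 15 km): east 15 sin 7° = 1.83, north 15 cos 7° = 14.89
Leg 3 (N45°W, 52 km): east 52 sin 315° = -36.77, north 52 cos 315° = 36.77
Net east component: -20.60 km.

-20.6 km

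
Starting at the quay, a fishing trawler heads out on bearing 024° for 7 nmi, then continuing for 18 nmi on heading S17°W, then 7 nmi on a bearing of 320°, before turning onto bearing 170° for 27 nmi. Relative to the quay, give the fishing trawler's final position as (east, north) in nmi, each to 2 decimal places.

Leg 1 (024°, 7 nmi): east 7 sin 24° = 2.85, north 7 cos 24° = 6.39
Leg 2 (S17°W, 18 nmi): east 18 sin 197° = -5.26, north 18 cos 197° = -17.21
Leg 3 (320°, 7 nmi): east 7 sin 320° = -4.50, north 7 cos 320° = 5.36
Leg 4 (170°, 27 nmi): east 27 sin 170° = 4.69, north 27 cos 170° = -26.59
Summing: -2.23 nmi east, -32.05 nmi north → (-2.23, -32.05).

(-2.23, -32.05)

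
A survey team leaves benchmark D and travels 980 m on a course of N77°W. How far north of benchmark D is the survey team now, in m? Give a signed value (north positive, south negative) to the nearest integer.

Leg 1 (N77°W, 980 m): east 980 sin 283° = -954.88, north 980 cos 283° = 220.45
Net north component: 220.45 m.

220 m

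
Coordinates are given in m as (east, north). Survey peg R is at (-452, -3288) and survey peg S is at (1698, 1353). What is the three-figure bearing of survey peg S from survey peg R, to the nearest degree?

025°

Δeast = 1698 − -452 = 2150.00; Δnorth = 1353 − -3288 = 4641.00.
Bearing = atan2(Δeast, Δnorth) mod 360° = 24.86° ≈ 025°.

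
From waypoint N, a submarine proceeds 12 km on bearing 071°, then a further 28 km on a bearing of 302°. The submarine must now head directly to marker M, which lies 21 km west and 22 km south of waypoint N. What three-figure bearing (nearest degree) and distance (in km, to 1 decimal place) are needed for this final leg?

Leg 1 (071°, 12 km): east 12 sin 71° = 11.35, north 12 cos 71° = 3.91
Leg 2 (302°, 28 km): east 28 sin 302° = -23.75, north 28 cos 302° = 14.84
Current position: (-12.40, 18.74). Target: (-21, -22). Remaining: Δeast = -8.60, Δnorth = -40.74.
Bearing = atan2(-8.60, -40.74) mod 360° = 191.92°; distance = √((-8.60)² + (-40.74)²) = 41.642 km.

192°, 41.6 km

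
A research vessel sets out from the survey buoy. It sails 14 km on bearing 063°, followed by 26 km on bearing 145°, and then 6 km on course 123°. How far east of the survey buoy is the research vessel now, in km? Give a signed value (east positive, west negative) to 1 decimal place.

32.4 km

Leg 1 (063°, 14 km): east 14 sin 63° = 12.47, north 14 cos 63° = 6.36
Leg 2 (145°, 26 km): east 26 sin 145° = 14.91, north 26 cos 145° = -21.30
Leg 3 (123°, 6 km): east 6 sin 123° = 5.03, north 6 cos 123° = -3.27
Net east component: 32.42 km.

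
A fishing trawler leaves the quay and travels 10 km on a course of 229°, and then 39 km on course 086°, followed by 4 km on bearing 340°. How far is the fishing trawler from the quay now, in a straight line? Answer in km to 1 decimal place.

30.0 km

Leg 1 (229°, 10 km): east 10 sin 229° = -7.55, north 10 cos 229° = -6.56
Leg 2 (086°, 39 km): east 39 sin 86° = 38.90, north 39 cos 86° = 2.72
Leg 3 (340°, 4 km): east 4 sin 340° = -1.37, north 4 cos 340° = 3.76
Net: 29.99 east, -0.08 north. Distance = √((29.99)² + (-0.08)²) = 29.990 km.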